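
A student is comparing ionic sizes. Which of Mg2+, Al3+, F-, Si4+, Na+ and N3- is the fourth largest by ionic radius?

Isoelectronic series (10 e⁻ each). Size is set by nuclear charge: more protons means a smaller ion. Si4+ (Z=14), Al3+ (Z=13), Mg2+ (Z=12), Na+ (Z=11), F- (Z=9), N3- (Z=7).
That gives Si4+ < Al3+ < Mg2+ < Na+ < F- < N3-. From the largest end, number 4 is Mg2+.

Mg2+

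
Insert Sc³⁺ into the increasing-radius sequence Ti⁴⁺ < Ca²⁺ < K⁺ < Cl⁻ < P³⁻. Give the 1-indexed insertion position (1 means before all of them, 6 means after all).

Isoelectronic series (18 e⁻ each). Size is set by nuclear charge: more protons means a smaller ion. Ti⁴⁺ (Z=22), Sc³⁺ (Z=21), Ca²⁺ (Z=20), K⁺ (Z=19), Cl⁻ (Z=17), P³⁻ (Z=15).
Putting Sc³⁺ in gives Ti⁴⁺ < Sc³⁺ < Ca²⁺ < K⁺ < Cl⁻ < P³⁻; it lands at slot 2.

2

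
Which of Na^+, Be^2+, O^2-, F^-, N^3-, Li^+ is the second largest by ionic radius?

O^2-

Be^2+: 2 e⁻, Z=4, Li^+: 2 e⁻, Z=3, Na^+: 10 e⁻, Z=11, F^-: 10 e⁻, Z=9, O^2-: 10 e⁻, Z=8, N^3-: 10 e⁻, Z=7. Be^2+ < Li^+ (both 2 e⁻, Z=4>3); Li^+ < Na^+ (same group, 1 shell fewer); Na^+ < F^- (both 10 e⁻, Z=11>9); F^- < O^2- (both 10 e⁻, Z=9>8); O^2- < N^3- (isoelectronic, higher Z=8 is smaller).
Full ascending order: Be^2+ < Li^+ < Na^+ < F^- < O^2- < N^3-. Counting from the largest, position 2 is O^2-.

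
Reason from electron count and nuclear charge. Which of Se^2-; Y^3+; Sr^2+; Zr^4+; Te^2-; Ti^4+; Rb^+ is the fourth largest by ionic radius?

Sr^2+

Tabulating Z and e⁻: Ti^4+: 18 e⁻, Z=22, Zr^4+: 36 e⁻, Z=40, Y^3+: 36 e⁻, Z=39, Sr^2+: 36 e⁻, Z=38, Rb^+: 36 e⁻, Z=37, Se^2-: 36 e⁻, Z=34, Te^2-: 54 e⁻, Z=52. Ti^4+ < Zr^4+ (same group, period 4 vs 5); Zr^4+ < Y^3+ (both 36 e⁻, Z=40>39); Y^3+ < Sr^2+ (both 36 e⁻, Z=39>38); Sr^2+ < Rb^+ (both 36 e⁻, Z=38>37); Rb^+ < Se^2- (isoelectronic, higher Z=37 is smaller); Se^2- < Te^2- (same group, period 4 vs 5).
That gives Ti^4+ < Zr^4+ < Y^3+ < Sr^2+ < Rb^+ < Se^2- < Te^2-. From the largest end, number 4 is Sr^2+.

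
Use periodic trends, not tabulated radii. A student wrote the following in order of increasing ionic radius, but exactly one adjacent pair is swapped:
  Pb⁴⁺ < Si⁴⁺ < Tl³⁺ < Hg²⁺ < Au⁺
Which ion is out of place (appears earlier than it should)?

Pb⁴⁺

Compare adjacent ions: Si⁴⁺ and Pb⁴⁺ are in one column with the same charge; the lighter period-3 ion has 3 fewer shells and is smaller — yet in this increasing list Pb⁴⁺ sits before Si⁴⁺. Nothing else is reversed, so Pb⁴⁺ should move one place to the right.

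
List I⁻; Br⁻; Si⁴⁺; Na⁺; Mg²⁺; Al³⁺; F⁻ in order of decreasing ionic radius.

I⁻ > Br⁻ > F⁻ > Na⁺ > Mg²⁺ > Al³⁺ > Si⁴⁺

Work out protons and electrons: Si⁴⁺ (Z=14, 10 e⁻), Al³⁺ (Z=13, 10 e⁻), Mg²⁺ (Z=12, 10 e⁻), Na⁺ (Z=11, 10 e⁻), F⁻ (Z=9, 10 e⁻), Br⁻ (Z=35, 36 e⁻), I⁻ (Z=53, 54 e⁻). Si⁴⁺ < Al³⁺ (both 10 e⁻, Z=14>13); Al³⁺ < Mg²⁺ (both 10 e⁻, Z=13>12); Mg²⁺ < Na⁺ (both 10 e⁻, Z=12>11); Na⁺ < F⁻ (both 10 e⁻, Z=11>9); F⁻ < Br⁻ (same group, 2 shells fewer); Br⁻ < I⁻ (same group, 1 shell fewer).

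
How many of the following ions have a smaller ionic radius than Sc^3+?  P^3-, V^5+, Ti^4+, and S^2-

Each ion has 18 electrons. The ranking follows nuclear charge in reverse — greater Z gives a smaller radius. V^5+ (Z=23), Ti^4+ (Z=22), Sc^3+ (Z=21), S^2- (Z=16), P^3- (Z=15).
Relative to Sc^3+, the ions that are smaller are V^5+, Ti^4+. Count: 2.

2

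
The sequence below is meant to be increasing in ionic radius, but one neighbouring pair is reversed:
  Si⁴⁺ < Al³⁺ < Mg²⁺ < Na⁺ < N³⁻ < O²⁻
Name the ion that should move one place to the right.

N³⁻

The pair N³⁻, O²⁻ is the wrong way round — both have 10 electrons but Z(O)=8 > Z(N)=7, so O²⁻ should be the smaller of the two. All other adjacent pairs agree with periodic trends, so N³⁻ is the misplaced ion.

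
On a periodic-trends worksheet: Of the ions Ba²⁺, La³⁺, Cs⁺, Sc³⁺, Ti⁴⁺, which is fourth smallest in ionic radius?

Ba²⁺

Ti⁴⁺ (Z=22, 18 e⁻), Sc³⁺ (Z=21, 18 e⁻), La³⁺ (Z=57, 54 e⁻), Ba²⁺ (Z=56, 54 e⁻), Cs⁺ (Z=55, 54 e⁻). Ti⁴⁺ < Sc³⁺ (both 18 e⁻, Z=22>21); Sc³⁺ < La³⁺ (same group, period 4 vs 6); La³⁺ < Ba²⁺ (both 54 e⁻, Z=57>56); Ba²⁺ < Cs⁺ (isoelectronic, higher Z=56 is smaller).
That gives Ti⁴⁺ < Sc³⁺ < La³⁺ < Ba²⁺ < Cs⁺. From the smallest end, number 4 is Ba²⁺.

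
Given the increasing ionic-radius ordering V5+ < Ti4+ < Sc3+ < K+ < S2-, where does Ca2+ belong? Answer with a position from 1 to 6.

These species are isoelectronic with 18 electrons. The only difference is the number of protons: V5+ (Z=23), Ti4+ (Z=22), Sc3+ (Z=21), Ca2+ (Z=20), K+ (Z=19), S2- (Z=16). The strongest nuclear pull (V5+) gives the smallest ion.
The complete sequence is V5+ < Ti4+ < Sc3+ < Ca2+ < K+ < S2-. Ca2+ sits at position 4.

4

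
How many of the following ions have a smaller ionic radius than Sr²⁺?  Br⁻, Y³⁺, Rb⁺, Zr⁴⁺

2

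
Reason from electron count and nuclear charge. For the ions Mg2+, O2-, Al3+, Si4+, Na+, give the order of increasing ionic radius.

All of these have 10 electrons (isoelectronic). With the same electron cloud, the ion with the most protons pulls it in tightest. Nuclear charges: Si4+ (Z=14), Al3+ (Z=13), Mg2+ (Z=12), Na+ (Z=11), O2- (Z=8). Highest Z is smallest.

Si4+ < Al3+ < Mg2+ < Na+ < O2-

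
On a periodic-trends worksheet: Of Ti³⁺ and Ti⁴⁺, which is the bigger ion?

These are all Ti ions. Removing more electrons (higher positive charge) pulls the remaining electrons in closer, so Ti⁴⁺ is smallest and Ti³⁺ is largest.

Ti³⁺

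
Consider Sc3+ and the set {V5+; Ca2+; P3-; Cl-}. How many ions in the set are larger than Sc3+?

Isoelectronic series (18 e⁻ each). Size is set by nuclear charge: more protons means a smaller ion. V5+ (Z=23), Sc3+ (Z=21), Ca2+ (Z=20), Cl- (Z=17), P3- (Z=15).
Ordering all of them (including Sc3+) by radius gives V5+ < Sc3+ < Ca2+ < Cl- < P3-. Count: 3.

3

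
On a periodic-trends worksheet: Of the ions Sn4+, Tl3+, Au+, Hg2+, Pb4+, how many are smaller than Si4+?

Tabulating Z and e⁻: Si4+: 10 e⁻, Z=14, Sn4+: 46 e⁻, Z=50, Pb4+: 78 e⁻, Z=82, Tl3+: 78 e⁻, Z=81, Hg2+: 78 e⁻, Z=80, Au+: 78 e⁻, Z=79. Si4+ < Sn4+ (same group, 2 shells fewer); Sn4+ < Pb4+ (same group, 1 shell fewer); Pb4+ < Tl3+ (both 78 e⁻, Z=82>81); Tl3+ < Hg2+ (both 78 e⁻, Z=81>80); Hg2+ < Au+ (isoelectronic, higher Z=80 is smaller).
Placing each against Si4+: smaller — none; larger — Sn4+, Pb4+, Tl3+, Hg2+, Au+. That's 0.

0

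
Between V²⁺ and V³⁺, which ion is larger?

V²⁺

For a single element, ionic radius drops as positive charge rises — V³⁺ < V²⁺.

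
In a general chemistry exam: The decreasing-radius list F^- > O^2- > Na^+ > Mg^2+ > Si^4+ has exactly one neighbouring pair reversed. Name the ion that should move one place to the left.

Check each adjacent pair. F^- and O^2- are reversed: they are isoelectronic (10 e⁻) and F has more protons than O (9 vs 8), making F^- smaller. No other neighbouring pair contradicts the periodic trends, so O^2- is the ion listed too late.

O^2-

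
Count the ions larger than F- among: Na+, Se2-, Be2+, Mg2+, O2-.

2

First list Z and electron count for each: Be2+: 2 e⁻, Z=4, Mg2+: 10 e⁻, Z=12, Na+: 10 e⁻, Z=11, F-: 10 e⁻, Z=9, O2-: 10 e⁻, Z=8, Se2-: 36 e⁻, Z=34. Be2+ < Mg2+ (same group, period 2 vs 3); Mg2+ < Na+ (isoelectronic, higher Z=12 is smaller); Na+ < F- (isoelectronic, higher Z=11 is smaller); F- < O2- (isoelectronic, higher Z=9 is smaller); O2- < Se2- (same group, period 2 vs 4).
Placing each against F-: smaller — Be2+, Mg2+, Na+; larger — O2-, Se2-. Count: 2.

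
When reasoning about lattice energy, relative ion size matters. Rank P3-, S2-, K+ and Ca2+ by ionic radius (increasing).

Ca2+ < K+ < S2- < P3-

All of these have 18 electrons (isoelectronic). With the same electron cloud, the ion with the most protons pulls it in tightest. Nuclear charges: Ca2+ (Z=20), K+ (Z=19), S2- (Z=16), P3- (Z=15). Highest Z is smallest.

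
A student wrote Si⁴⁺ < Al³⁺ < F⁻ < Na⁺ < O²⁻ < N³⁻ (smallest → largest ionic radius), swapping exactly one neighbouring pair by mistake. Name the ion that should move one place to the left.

Check each adjacent pair. F⁻ and Na⁺ are reversed: they are isoelectronic (10 e⁻) and Na has more protons than F (11 vs 9), making Na⁺ smaller. No other neighbouring pair contradicts the periodic trends, so Na⁺ is the ion listed too late.

Na⁺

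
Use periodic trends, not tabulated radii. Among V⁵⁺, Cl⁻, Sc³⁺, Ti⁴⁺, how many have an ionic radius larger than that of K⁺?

1

Isoelectronic series (18 e⁻ each). Size is set by nuclear charge: more protons means a smaller ion. V⁵⁺ (Z=23), Ti⁴⁺ (Z=22), Sc³⁺ (Z=21), K⁺ (Z=19), Cl⁻ (Z=17).
Relative to K⁺, the ions that are larger are Cl⁻. That's 1.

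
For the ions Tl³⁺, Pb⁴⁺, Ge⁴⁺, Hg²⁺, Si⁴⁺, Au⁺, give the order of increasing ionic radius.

Si⁴⁺ < Ge⁴⁺ < Pb⁴⁺ < Tl³⁺ < Hg²⁺ < Au⁺

First list Z and electron count for each: Si⁴⁺ has 10 e⁻ (Z=14), Ge⁴⁺ has 28 e⁻ (Z=32), Pb⁴⁺ has 78 e⁻ (Z=82), Tl³⁺ has 78 e⁻ (Z=81), Hg²⁺ has 78 e⁻ (Z=80), Au⁺ has 78 e⁻ (Z=79). Si⁴⁺ < Ge⁴⁺ (same group, 1 shell fewer); Ge⁴⁺ < Pb⁴⁺ (same group, period 4 vs 6); Pb⁴⁺ < Tl³⁺ (isoelectronic, higher Z=82 is smaller); Tl³⁺ < Hg²⁺ (both 78 e⁻, Z=81>80); Hg²⁺ < Au⁺ (both 78 e⁻, Z=80>79).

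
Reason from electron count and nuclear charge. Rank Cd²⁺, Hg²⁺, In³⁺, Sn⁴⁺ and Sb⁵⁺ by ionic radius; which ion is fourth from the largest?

Sn⁴⁺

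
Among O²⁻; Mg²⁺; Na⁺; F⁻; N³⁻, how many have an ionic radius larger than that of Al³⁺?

Each ion has 10 electrons. The ranking follows nuclear charge in reverse — greater Z gives a smaller radius. Al³⁺ (Z=13), Mg²⁺ (Z=12), Na⁺ (Z=11), F⁻ (Z=9), O²⁻ (Z=8), N³⁻ (Z=7).
Overall: Al³⁺ < Mg²⁺ < Na⁺ < F⁻ < O²⁻ < N³⁻. Al³⁺ has 0 below it and 5 above. Count: 5.

5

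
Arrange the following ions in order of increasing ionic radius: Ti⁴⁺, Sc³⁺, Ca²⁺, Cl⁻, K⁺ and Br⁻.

Ti⁴⁺ < Sc³⁺ < Ca²⁺ < K⁺ < Cl⁻ < Br⁻

Work out protons and electrons: Ti⁴⁺: 18 e⁻, Z=22, Sc³⁺: 18 e⁻, Z=21, Ca²⁺: 18 e⁻, Z=20, K⁺: 18 e⁻, Z=19, Cl⁻: 18 e⁻, Z=17, Br⁻: 36 e⁻, Z=35. Ti⁴⁺ < Sc³⁺ (isoelectronic, higher Z=22 is smaller); Sc³⁺ < Ca²⁺ (isoelectronic, higher Z=21 is smaller); Ca²⁺ < K⁺ (isoelectronic, higher Z=20 is smaller); K⁺ < Cl⁻ (both 18 e⁻, Z=19>17); Cl⁻ < Br⁻ (same group, period 3 vs 4).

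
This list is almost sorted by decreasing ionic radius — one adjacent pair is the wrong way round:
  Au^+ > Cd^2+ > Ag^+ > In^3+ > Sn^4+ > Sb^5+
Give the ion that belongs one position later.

Cd^2+

Scanning neighbour by neighbour, only Cd^2+/Ag^+ violates a trend: both have 46 electrons but Z(Cd)=48 > Z(Ag)=47, so Cd^2+ should be the smaller of the two. That makes Cd^2+ the one sitting a position early relative to where it belongs.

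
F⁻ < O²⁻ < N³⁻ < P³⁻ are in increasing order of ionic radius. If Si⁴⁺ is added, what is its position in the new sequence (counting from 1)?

First list Z and electron count for each: Si⁴⁺ has 10 e⁻ (Z=14), F⁻ has 10 e⁻ (Z=9), O²⁻ has 10 e⁻ (Z=8), N³⁻ has 10 e⁻ (Z=7), P³⁻ has 18 e⁻ (Z=15). Si⁴⁺ < F⁻ (isoelectronic, higher Z=14 is smaller); F⁻ < O²⁻ (isoelectronic, higher Z=9 is smaller); O²⁻ < N³⁻ (isoelectronic, higher Z=8 is smaller); N³⁻ < P³⁻ (same group, 1 shell fewer).
Putting Si⁴⁺ in gives Si⁴⁺ < F⁻ < O²⁻ < N³⁻ < P³⁻; it lands at slot 1.

1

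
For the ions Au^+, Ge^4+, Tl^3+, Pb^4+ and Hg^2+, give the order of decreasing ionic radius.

First list Z and electron count for each: Ge^4+ (Z=32, 28 e⁻), Pb^4+ (Z=82, 78 e⁻), Tl^3+ (Z=81, 78 e⁻), Hg^2+ (Z=80, 78 e⁻), Au^+ (Z=79, 78 e⁻). Ge^4+ < Pb^4+ (same group, period 4 vs 6); Pb^4+ < Tl^3+ (both 78 e⁻, Z=82>81); Tl^3+ < Hg^2+ (both 78 e⁻, Z=81>80); Hg^2+ < Au^+ (isoelectronic, higher Z=80 is smaller).

Au^+ > Hg^2+ > Tl^3+ > Pb^4+ > Ge^4+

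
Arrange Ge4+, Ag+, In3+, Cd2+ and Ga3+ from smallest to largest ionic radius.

Ge4+ has 28 e⁻ (Z=32), Ga3+ has 28 e⁻ (Z=31), In3+ has 46 e⁻ (Z=49), Cd2+ has 46 e⁻ (Z=48), Ag+ has 46 e⁻ (Z=47). Ge4+ < Ga3+ (isoelectronic, higher Z=32 is smaller); Ga3+ < In3+ (same group, 1 shell fewer); In3+ < Cd2+ (both 46 e⁻, Z=49>48); Cd2+ < Ag+ (both 46 e⁻, Z=48>47).

Ge4+ < Ga3+ < In3+ < Cd2+ < Ag+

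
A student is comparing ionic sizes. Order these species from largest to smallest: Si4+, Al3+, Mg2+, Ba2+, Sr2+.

Ba2+ > Sr2+ > Mg2+ > Al3+ > Si4+

Work out protons and electrons: Si4+ has 10 e⁻ (Z=14), Al3+ has 10 e⁻ (Z=13), Mg2+ has 10 e⁻ (Z=12), Sr2+ has 36 e⁻ (Z=38), Ba2+ has 54 e⁻ (Z=56). Si4+ < Al3+ (isoelectronic, higher Z=14 is smaller); Al3+ < Mg2+ (isoelectronic, higher Z=13 is smaller); Mg2+ < Sr2+ (same group, period 3 vs 5); Sr2+ < Ba2+ (same group, period 5 vs 6).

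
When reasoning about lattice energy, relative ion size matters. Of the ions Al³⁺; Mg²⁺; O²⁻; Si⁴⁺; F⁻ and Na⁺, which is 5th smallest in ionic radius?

F⁻

Each ion has 10 electrons. The ranking follows nuclear charge in reverse — greater Z gives a smaller radius. Si⁴⁺ (Z=14), Al³⁺ (Z=13), Mg²⁺ (Z=12), Na⁺ (Z=11), F⁻ (Z=9), O²⁻ (Z=8).
That gives Si⁴⁺ < Al³⁺ < Mg²⁺ < Na⁺ < F⁻ < O²⁻. From the smallest end, number 5 is F⁻.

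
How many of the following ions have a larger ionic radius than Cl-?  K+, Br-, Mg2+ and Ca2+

Electron counts and nuclear charges: Mg2+ (Z=12, 10 e⁻), Ca2+ (Z=20, 18 e⁻), K+ (Z=19, 18 e⁻), Cl- (Z=17, 18 e⁻), Br- (Z=35, 36 e⁻). Mg2+ < Ca2+ (same group, 1 shell fewer); Ca2+ < K+ (isoelectronic, higher Z=20 is smaller); K+ < Cl- (isoelectronic, higher Z=19 is smaller); Cl- < Br- (same group, 1 shell fewer).
Placing each against Cl-: smaller — Mg2+, Ca2+, K+; larger — Br-. So 1 is larger.

1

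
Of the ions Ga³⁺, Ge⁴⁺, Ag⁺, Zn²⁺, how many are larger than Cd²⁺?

1

First list Z and electron count for each: Ge⁴⁺ (Z=32, 28 e⁻), Ga³⁺ (Z=31, 28 e⁻), Zn²⁺ (Z=30, 28 e⁻), Cd²⁺ (Z=48, 46 e⁻), Ag⁺ (Z=47, 46 e⁻). Ge⁴⁺ < Ga³⁺ (isoelectronic, higher Z=32 is smaller); Ga³⁺ < Zn²⁺ (both 28 e⁻, Z=31>30); Zn²⁺ < Cd²⁺ (same group, period 4 vs 5); Cd²⁺ < Ag⁺ (isoelectronic, higher Z=48 is smaller).
Relative to Cd²⁺, the ions that are larger are Ag⁺. That's 1.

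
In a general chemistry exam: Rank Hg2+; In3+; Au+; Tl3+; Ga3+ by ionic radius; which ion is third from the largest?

Tl3+

First list Z and electron count for each: Ga3+: 28 e⁻, Z=31, In3+: 46 e⁻, Z=49, Tl3+: 78 e⁻, Z=81, Hg2+: 78 e⁻, Z=80, Au+: 78 e⁻, Z=79. Ga3+ < In3+ (same group, period 4 vs 5); In3+ < Tl3+ (same group, period 5 vs 6); Tl3+ < Hg2+ (isoelectronic, higher Z=81 is smaller); Hg2+ < Au+ (both 78 e⁻, Z=80>79).
Ordering: Ga3+ < In3+ < Tl3+ < Hg2+ < Au+. The third largest is Tl3+.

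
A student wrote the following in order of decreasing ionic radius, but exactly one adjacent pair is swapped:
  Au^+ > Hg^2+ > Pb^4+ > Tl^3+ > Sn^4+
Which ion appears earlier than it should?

Scanning neighbour by neighbour, only Pb^4+/Tl^3+ violates a trend: they are isoelectronic (78 e⁻) and Pb has more protons than Tl (82 vs 81), making Pb^4+ smaller. That makes Pb^4+ the one sitting a position early relative to where it belongs.

Pb^4+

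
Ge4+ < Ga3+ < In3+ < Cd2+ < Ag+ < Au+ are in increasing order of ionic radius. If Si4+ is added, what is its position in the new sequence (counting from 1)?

Tabulating Z and e⁻: Si4+: 10 e⁻, Z=14, Ge4+: 28 e⁻, Z=32, Ga3+: 28 e⁻, Z=31, In3+: 46 e⁻, Z=49, Cd2+: 46 e⁻, Z=48, Ag+: 46 e⁻, Z=47, Au+: 78 e⁻, Z=79. Si4+ < Ge4+ (same group, 1 shell fewer); Ge4+ < Ga3+ (isoelectronic, higher Z=32 is smaller); Ga3+ < In3+ (same group, 1 shell fewer); In3+ < Cd2+ (both 46 e⁻, Z=49>48); Cd2+ < Ag+ (isoelectronic, higher Z=48 is smaller); Ag+ < Au+ (same group, period 5 vs 6).
Merged order: Si4+ < Ge4+ < Ga3+ < In3+ < Cd2+ < Ag+ < Au+ — Si4+ is number 1.

1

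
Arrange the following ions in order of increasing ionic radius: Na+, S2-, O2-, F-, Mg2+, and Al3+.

Al3+ < Mg2+ < Na+ < F- < O2- < S2-

Work out protons and electrons: Al3+: 10 e⁻, Z=13, Mg2+: 10 e⁻, Z=12, Na+: 10 e⁻, Z=11, F-: 10 e⁻, Z=9, O2-: 10 e⁻, Z=8, S2-: 18 e⁻, Z=16. Al3+ < Mg2+ (both 10 e⁻, Z=13>12); Mg2+ < Na+ (both 10 e⁻, Z=12>11); Na+ < F- (both 10 e⁻, Z=11>9); F- < O2- (both 10 e⁻, Z=9>8); O2- < S2- (same group, period 2 vs 3).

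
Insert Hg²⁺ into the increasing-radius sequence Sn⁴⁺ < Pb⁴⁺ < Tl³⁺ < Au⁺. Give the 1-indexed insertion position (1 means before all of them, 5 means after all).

Work out protons and electrons: Sn⁴⁺ has 46 e⁻ (Z=50), Pb⁴⁺ has 78 e⁻ (Z=82), Tl³⁺ has 78 e⁻ (Z=81), Hg²⁺ has 78 e⁻ (Z=80), Au⁺ has 78 e⁻ (Z=79). Sn⁴⁺ < Pb⁴⁺ (same group, 1 shell fewer); Pb⁴⁺ < Tl³⁺ (isoelectronic, higher Z=82 is smaller); Tl³⁺ < Hg²⁺ (both 78 e⁻, Z=81>80); Hg²⁺ < Au⁺ (both 78 e⁻, Z=80>79).
Merged order: Sn⁴⁺ < Pb⁴⁺ < Tl³⁺ < Hg²⁺ < Au⁺ — Hg²⁺ is number 4.

4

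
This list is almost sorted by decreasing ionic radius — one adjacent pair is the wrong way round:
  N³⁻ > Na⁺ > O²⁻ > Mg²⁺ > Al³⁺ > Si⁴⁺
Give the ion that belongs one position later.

Compare adjacent ions: Na⁺ and O²⁻ share 10 electrons; the higher nuclear charge on Na (Z=11) contracts it more, so Na⁺ < O²⁻ — yet in this decreasing list Na⁺ sits before O²⁻. Nothing else is reversed, so Na⁺ should move one place to the right.

Na⁺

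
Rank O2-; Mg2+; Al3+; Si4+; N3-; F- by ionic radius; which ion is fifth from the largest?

All of these have 10 electrons (isoelectronic). With the same electron cloud, the ion with the most protons pulls it in tightest. Nuclear charges: Si4+ (Z=14), Al3+ (Z=13), Mg2+ (Z=12), F- (Z=9), O2- (Z=8), N3- (Z=7). Highest Z is smallest.
Ordering: Si4+ < Al3+ < Mg2+ < F- < O2- < N3-. The fifth largest is Al3+.

Al3+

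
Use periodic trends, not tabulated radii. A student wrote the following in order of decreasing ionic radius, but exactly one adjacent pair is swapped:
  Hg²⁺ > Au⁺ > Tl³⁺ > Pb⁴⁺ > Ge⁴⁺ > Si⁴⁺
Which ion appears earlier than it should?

Compare adjacent ions: both have 78 electrons but Z(Hg)=80 > Z(Au)=79, so Hg²⁺ should be the smaller of the two — yet in this decreasing list Hg²⁺ sits before Au⁺. Nothing else is reversed, so Hg²⁺ should move one place to the right.

Hg²⁺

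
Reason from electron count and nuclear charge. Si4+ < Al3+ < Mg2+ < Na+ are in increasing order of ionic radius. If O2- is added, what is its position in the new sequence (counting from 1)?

5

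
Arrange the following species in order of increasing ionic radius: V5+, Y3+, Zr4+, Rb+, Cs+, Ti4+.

First list Z and electron count for each: V5+: 18 e⁻, Z=23, Ti4+: 18 e⁻, Z=22, Zr4+: 36 e⁻, Z=40, Y3+: 36 e⁻, Z=39, Rb+: 36 e⁻, Z=37, Cs+: 54 e⁻, Z=55. V5+ < Ti4+ (both 18 e⁻, Z=23>22); Ti4+ < Zr4+ (same group, 1 shell fewer); Zr4+ < Y3+ (both 36 e⁻, Z=40>39); Y3+ < Rb+ (both 36 e⁻, Z=39>37); Rb+ < Cs+ (same group, period 5 vs 6).

V5+ < Ti4+ < Zr4+ < Y3+ < Rb+ < Cs+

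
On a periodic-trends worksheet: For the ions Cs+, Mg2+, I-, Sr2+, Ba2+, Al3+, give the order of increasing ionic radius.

Work out protons and electrons: Al3+ (Z=13, 10 e⁻), Mg2+ (Z=12, 10 e⁻), Sr2+ (Z=38, 36 e⁻), Ba2+ (Z=56, 54 e⁻), Cs+ (Z=55, 54 e⁻), I- (Z=53, 54 e⁻). Al3+ < Mg2+ (isoelectronic, higher Z=13 is smaller); Mg2+ < Sr2+ (same group, period 3 vs 5); Sr2+ < Ba2+ (same group, 1 shell fewer); Ba2+ < Cs+ (both 54 e⁻, Z=56>55); Cs+ < I- (isoelectronic, higher Z=55 is smaller).

Al3+ < Mg2+ < Sr2+ < Ba2+ < Cs+ < I-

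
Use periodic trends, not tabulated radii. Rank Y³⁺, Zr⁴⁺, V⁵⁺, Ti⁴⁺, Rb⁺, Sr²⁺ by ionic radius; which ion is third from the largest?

Y³⁺

First list Z and electron count for each: V⁵⁺ has 18 e⁻ (Z=23), Ti⁴⁺ has 18 e⁻ (Z=22), Zr⁴⁺ has 36 e⁻ (Z=40), Y³⁺ has 36 e⁻ (Z=39), Sr²⁺ has 36 e⁻ (Z=38), Rb⁺ has 36 e⁻ (Z=37). V⁵⁺ < Ti⁴⁺ (both 18 e⁻, Z=23>22); Ti⁴⁺ < Zr⁴⁺ (same group, period 4 vs 5); Zr⁴⁺ < Y³⁺ (both 36 e⁻, Z=40>39); Y³⁺ < Sr²⁺ (isoelectronic, higher Z=39 is smaller); Sr²⁺ < Rb⁺ (isoelectronic, higher Z=38 is smaller).
So the order is V⁵⁺ < Ti⁴⁺ < Zr⁴⁺ < Y³⁺ < Sr²⁺ < Rb⁺; the 3rd-largest ion is Y³⁺.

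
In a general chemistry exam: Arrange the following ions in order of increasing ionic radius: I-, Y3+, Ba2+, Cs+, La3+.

Y3+ < La3+ < Ba2+ < Cs+ < I-

Tabulating Z and e⁻: Y3+: 36 e⁻, Z=39, La3+: 54 e⁻, Z=57, Ba2+: 54 e⁻, Z=56, Cs+: 54 e⁻, Z=55, I-: 54 e⁻, Z=53. Y3+ < La3+ (same group, period 5 vs 6); La3+ < Ba2+ (both 54 e⁻, Z=57>56); Ba2+ < Cs+ (both 54 e⁻, Z=56>55); Cs+ < I- (isoelectronic, higher Z=55 is smaller).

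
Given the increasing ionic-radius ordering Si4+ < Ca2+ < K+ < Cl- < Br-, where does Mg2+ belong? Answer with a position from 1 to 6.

First list Z and electron count for each: Si4+ has 10 e⁻ (Z=14), Mg2+ has 10 e⁻ (Z=12), Ca2+ has 18 e⁻ (Z=20), K+ has 18 e⁻ (Z=19), Cl- has 18 e⁻ (Z=17), Br- has 36 e⁻ (Z=35). Si4+ < Mg2+ (both 10 e⁻, Z=14>12); Mg2+ < Ca2+ (same group, 1 shell fewer); Ca2+ < K+ (isoelectronic, higher Z=20 is smaller); K+ < Cl- (both 18 e⁻, Z=19>17); Cl- < Br- (same group, 1 shell fewer).
With Mg2+ included the full order is Si4+ < Mg2+ < Ca2+ < K+ < Cl- < Br-, so it takes position 2.

2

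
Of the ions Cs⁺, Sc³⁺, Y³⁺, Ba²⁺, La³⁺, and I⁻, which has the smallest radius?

Sc³⁺

First list Z and electron count for each: Sc³⁺ has 18 e⁻ (Z=21), Y³⁺ has 36 e⁻ (Z=39), La³⁺ has 54 e⁻ (Z=57), Ba²⁺ has 54 e⁻ (Z=56), Cs⁺ has 54 e⁻ (Z=55), I⁻ has 54 e⁻ (Z=53). Sc³⁺ < Y³⁺ (same group, 1 shell fewer); Y³⁺ < La³⁺ (same group, 1 shell fewer); La³⁺ < Ba²⁺ (both 54 e⁻, Z=57>56); Ba²⁺ < Cs⁺ (both 54 e⁻, Z=56>55); Cs⁺ < I⁻ (both 54 e⁻, Z=55>53).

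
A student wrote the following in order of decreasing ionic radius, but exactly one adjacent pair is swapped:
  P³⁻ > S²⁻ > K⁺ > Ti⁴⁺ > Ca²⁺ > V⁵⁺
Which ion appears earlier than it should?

The pair Ti⁴⁺, Ca²⁺ is the wrong way round — they are isoelectronic (18 e⁻) and Ti has more protons than Ca (22 vs 20), making Ti⁴⁺ smaller. All other adjacent pairs agree with periodic trends, so Ti⁴⁺ is the misplaced ion.

Ti⁴⁺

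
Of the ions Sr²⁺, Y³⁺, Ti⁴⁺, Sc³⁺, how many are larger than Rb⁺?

Ti⁴⁺ has 18 e⁻ (Z=22), Sc³⁺ has 18 e⁻ (Z=21), Y³⁺ has 36 e⁻ (Z=39), Sr²⁺ has 36 e⁻ (Z=38), Rb⁺ has 36 e⁻ (Z=37). Ti⁴⁺ < Sc³⁺ (isoelectronic, higher Z=22 is smaller); Sc³⁺ < Y³⁺ (same group, period 4 vs 5); Y³⁺ < Sr²⁺ (both 36 e⁻, Z=39>38); Sr²⁺ < Rb⁺ (both 36 e⁻, Z=38>37).
Relative to Rb⁺, the ions that are larger are none. Count: 0.

0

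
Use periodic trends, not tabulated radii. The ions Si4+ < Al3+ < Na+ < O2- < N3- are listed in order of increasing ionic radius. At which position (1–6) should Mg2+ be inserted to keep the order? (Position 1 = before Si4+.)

3

Each ion has 10 electrons. The ranking follows nuclear charge in reverse — greater Z gives a smaller radius. Si4+ (Z=14), Al3+ (Z=13), Mg2+ (Z=12), Na+ (Z=11), O2- (Z=8), N3- (Z=7).
The complete sequence is Si4+ < Al3+ < Mg2+ < Na+ < O2- < N3-. Mg2+ sits at position 3.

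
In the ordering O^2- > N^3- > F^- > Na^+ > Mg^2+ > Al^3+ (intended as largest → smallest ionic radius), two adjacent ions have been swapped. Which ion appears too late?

N^3-

Scanning neighbour by neighbour, only O^2-/N^3- violates a trend: they are isoelectronic (10 e⁻) and O has more protons than N (8 vs 7), making O^2- smaller. That makes N^3- the one sitting a position late relative to where it belongs.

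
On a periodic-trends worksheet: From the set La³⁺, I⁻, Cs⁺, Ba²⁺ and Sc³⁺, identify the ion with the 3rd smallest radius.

Ba²⁺

Work out protons and electrons: Sc³⁺: 18 e⁻, Z=21, La³⁺: 54 e⁻, Z=57, Ba²⁺: 54 e⁻, Z=56, Cs⁺: 54 e⁻, Z=55, I⁻: 54 e⁻, Z=53. Sc³⁺ < La³⁺ (same group, period 4 vs 6); La³⁺ < Ba²⁺ (isoelectronic, higher Z=57 is smaller); Ba²⁺ < Cs⁺ (both 54 e⁻, Z=56>55); Cs⁺ < I⁻ (both 54 e⁻, Z=55>53).
So the order is Sc³⁺ < La³⁺ < Ba²⁺ < Cs⁺ < I⁻; the 3rd-smallest ion is Ba²⁺.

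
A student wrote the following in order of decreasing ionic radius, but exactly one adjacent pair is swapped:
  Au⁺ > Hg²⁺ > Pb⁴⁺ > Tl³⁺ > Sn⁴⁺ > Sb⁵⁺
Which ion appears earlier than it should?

Scanning neighbour by neighbour, only Pb⁴⁺/Tl³⁺ violates a trend: they are isoelectronic (78 e⁻) and Pb has more protons than Tl (82 vs 81), making Pb⁴⁺ smaller. That makes Pb⁴⁺ the one sitting a position early relative to where it belongs.

Pb⁴⁺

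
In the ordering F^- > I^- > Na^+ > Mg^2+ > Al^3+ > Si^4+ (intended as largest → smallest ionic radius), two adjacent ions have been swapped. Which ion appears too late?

I^-

The pair F^-, I^- is the wrong way round — F^- and I^- are in one column with the same charge; the lighter period-2 ion has 3 fewer shells and is smaller. All other adjacent pairs agree with periodic trends, so I^- is the misplaced ion.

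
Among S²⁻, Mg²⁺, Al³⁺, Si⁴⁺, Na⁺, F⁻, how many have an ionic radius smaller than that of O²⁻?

5

Work out protons and electrons: Si⁴⁺ has 10 e⁻ (Z=14), Al³⁺ has 10 e⁻ (Z=13), Mg²⁺ has 10 e⁻ (Z=12), Na⁺ has 10 e⁻ (Z=11), F⁻ has 10 e⁻ (Z=9), O²⁻ has 10 e⁻ (Z=8), S²⁻ has 18 e⁻ (Z=16). Si⁴⁺ < Al³⁺ (both 10 e⁻, Z=14>13); Al³⁺ < Mg²⁺ (both 10 e⁻, Z=13>12); Mg²⁺ < Na⁺ (isoelectronic, higher Z=12 is smaller); Na⁺ < F⁻ (isoelectronic, higher Z=11 is smaller); F⁻ < O²⁻ (isoelectronic, higher Z=9 is smaller); O²⁻ < S²⁻ (same group, period 2 vs 3).
Ordering all of them (including O²⁻) by radius gives Si⁴⁺ < Al³⁺ < Mg²⁺ < Na⁺ < F⁻ < O²⁻ < S²⁻. That's 5.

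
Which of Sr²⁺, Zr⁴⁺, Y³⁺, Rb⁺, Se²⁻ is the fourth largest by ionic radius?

Each ion has 36 electrons. The ranking follows nuclear charge in reverse — greater Z gives a smaller radius. Zr⁴⁺ (Z=40), Y³⁺ (Z=39), Sr²⁺ (Z=38), Rb⁺ (Z=37), Se²⁻ (Z=34).
Ordering: Zr⁴⁺ < Y³⁺ < Sr²⁺ < Rb⁺ < Se²⁻. The fourth largest is Y³⁺.

Y³⁺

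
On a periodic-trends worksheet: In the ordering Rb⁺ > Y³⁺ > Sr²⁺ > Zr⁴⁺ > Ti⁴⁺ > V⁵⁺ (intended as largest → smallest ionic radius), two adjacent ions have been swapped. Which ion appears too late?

Compare adjacent ions: they are isoelectronic (36 e⁻) and Y has more protons than Sr (39 vs 38), making Y³⁺ smaller — yet in this decreasing list Y³⁺ sits before Sr²⁺. Nothing else is reversed, so Sr²⁺ should move one place to the left.

Sr²⁺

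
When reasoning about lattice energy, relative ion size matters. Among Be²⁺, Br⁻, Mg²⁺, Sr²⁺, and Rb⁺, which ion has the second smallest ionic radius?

Mg²⁺

Work out protons and electrons: Be²⁺ (Z=4, 2 e⁻), Mg²⁺ (Z=12, 10 e⁻), Sr²⁺ (Z=38, 36 e⁻), Rb⁺ (Z=37, 36 e⁻), Br⁻ (Z=35, 36 e⁻). Be²⁺ < Mg²⁺ (same group, 1 shell fewer); Mg²⁺ < Sr²⁺ (same group, 2 shells fewer); Sr²⁺ < Rb⁺ (isoelectronic, higher Z=38 is smaller); Rb⁺ < Br⁻ (both 36 e⁻, Z=37>35).
Full ascending order: Be²⁺ < Mg²⁺ < Sr²⁺ < Rb⁺ < Br⁻. Counting from the smallest, position 2 is Mg²⁺.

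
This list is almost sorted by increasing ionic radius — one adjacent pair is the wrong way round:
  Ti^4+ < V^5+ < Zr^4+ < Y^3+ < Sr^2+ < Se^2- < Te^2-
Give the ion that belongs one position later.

Compare adjacent ions: V^5+ and Ti^4+ share 18 electrons; the higher nuclear charge on V (Z=23) contracts it more, so V^5+ < Ti^4+ — yet in this increasing list Ti^4+ sits before V^5+. Nothing else is reversed, so Ti^4+ should move one place to the right.

Ti^4+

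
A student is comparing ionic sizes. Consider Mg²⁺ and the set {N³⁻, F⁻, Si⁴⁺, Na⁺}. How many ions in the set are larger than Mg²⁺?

3

These species are isoelectronic with 10 electrons. The only difference is the number of protons: Si⁴⁺ (Z=14), Mg²⁺ (Z=12), Na⁺ (Z=11), F⁻ (Z=9), N³⁻ (Z=7). The strongest nuclear pull (Si⁴⁺) gives the smallest ion.
Ordering all of them (including Mg²⁺) by radius gives Si⁴⁺ < Mg²⁺ < Na⁺ < F⁻ < N³⁻. That's 3.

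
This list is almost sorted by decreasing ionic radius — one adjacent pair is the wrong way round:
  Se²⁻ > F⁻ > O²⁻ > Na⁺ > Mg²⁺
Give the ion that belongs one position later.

F⁻

Scanning neighbour by neighbour, only F⁻/O²⁻ violates a trend: F⁻ and O²⁻ share 10 electrons; the higher nuclear charge on F (Z=9) contracts it more, so F⁻ < O²⁻. That makes F⁻ the one sitting a position early relative to where it belongs.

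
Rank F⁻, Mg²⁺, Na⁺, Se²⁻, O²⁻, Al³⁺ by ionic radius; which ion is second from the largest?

O²⁻

Electron counts and nuclear charges: Al³⁺ (Z=13, 10 e⁻), Mg²⁺ (Z=12, 10 e⁻), Na⁺ (Z=11, 10 e⁻), F⁻ (Z=9, 10 e⁻), O²⁻ (Z=8, 10 e⁻), Se²⁻ (Z=34, 36 e⁻). Al³⁺ < Mg²⁺ (both 10 e⁻, Z=13>12); Mg²⁺ < Na⁺ (both 10 e⁻, Z=12>11); Na⁺ < F⁻ (isoelectronic, higher Z=11 is smaller); F⁻ < O²⁻ (isoelectronic, higher Z=9 is smaller); O²⁻ < Se²⁻ (same group, 2 shells fewer).
That gives Al³⁺ < Mg²⁺ < Na⁺ < F⁻ < O²⁻ < Se²⁻. From the largest end, number 2 is O²⁻.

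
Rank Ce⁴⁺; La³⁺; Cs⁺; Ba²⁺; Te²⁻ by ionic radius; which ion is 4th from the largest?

La³⁺

Isoelectronic series (54 e⁻ each). Size is set by nuclear charge: more protons means a smaller ion. Ce⁴⁺ (Z=58), La³⁺ (Z=57), Ba²⁺ (Z=56), Cs⁺ (Z=55), Te²⁻ (Z=52).
So the order is Ce⁴⁺ < La³⁺ < Ba²⁺ < Cs⁺ < Te²⁻; the 4th-largest ion is La³⁺.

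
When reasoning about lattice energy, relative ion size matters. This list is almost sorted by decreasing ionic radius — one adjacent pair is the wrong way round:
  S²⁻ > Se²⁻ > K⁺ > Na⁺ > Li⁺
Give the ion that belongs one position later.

S²⁻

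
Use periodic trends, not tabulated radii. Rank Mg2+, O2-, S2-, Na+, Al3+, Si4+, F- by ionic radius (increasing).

Si4+ < Al3+ < Mg2+ < Na+ < F- < O2- < S2-

Electron counts and nuclear charges: Si4+: 10 e⁻, Z=14, Al3+: 10 e⁻, Z=13, Mg2+: 10 e⁻, Z=12, Na+: 10 e⁻, Z=11, F-: 10 e⁻, Z=9, O2-: 10 e⁻, Z=8, S2-: 18 e⁻, Z=16. Si4+ < Al3+ (isoelectronic, higher Z=14 is smaller); Al3+ < Mg2+ (isoelectronic, higher Z=13 is smaller); Mg2+ < Na+ (isoelectronic, higher Z=12 is smaller); Na+ < F- (isoelectronic, higher Z=11 is smaller); F- < O2- (isoelectronic, higher Z=9 is smaller); O2- < S2- (same group, 1 shell fewer).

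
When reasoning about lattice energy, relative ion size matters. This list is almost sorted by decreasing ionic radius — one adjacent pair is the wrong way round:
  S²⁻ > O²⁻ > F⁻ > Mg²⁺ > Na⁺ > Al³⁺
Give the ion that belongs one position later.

Mg²⁺

Scanning neighbour by neighbour, only Mg²⁺/Na⁺ violates a trend: they are isoelectronic (10 e⁻) and Mg has more protons than Na (12 vs 11), making Mg²⁺ smaller. That makes Mg²⁺ the one sitting a position early relative to where it belongs.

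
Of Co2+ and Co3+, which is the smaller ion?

For a single element, ionic radius drops as positive charge rises — Co3+ < Co2+.

Co3+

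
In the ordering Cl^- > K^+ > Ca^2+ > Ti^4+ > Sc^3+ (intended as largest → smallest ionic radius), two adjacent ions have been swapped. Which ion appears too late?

Compare adjacent ions: both have 18 electrons but Z(Ti)=22 > Z(Sc)=21, so Ti^4+ should be the smaller of the two — yet in this decreasing list Ti^4+ sits before Sc^3+. Nothing else is reversed, so Sc^3+ should move one place to the left.

Sc^3+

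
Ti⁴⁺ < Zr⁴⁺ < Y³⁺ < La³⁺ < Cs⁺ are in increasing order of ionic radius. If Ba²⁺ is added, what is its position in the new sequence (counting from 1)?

Ti⁴⁺ has 18 e⁻ (Z=22), Zr⁴⁺ has 36 e⁻ (Z=40), Y³⁺ has 36 e⁻ (Z=39), La³⁺ has 54 e⁻ (Z=57), Ba²⁺ has 54 e⁻ (Z=56), Cs⁺ has 54 e⁻ (Z=55). Ti⁴⁺ < Zr⁴⁺ (same group, 1 shell fewer); Zr⁴⁺ < Y³⁺ (isoelectronic, higher Z=40 is smaller); Y³⁺ < La³⁺ (same group, period 5 vs 6); La³⁺ < Ba²⁺ (both 54 e⁻, Z=57>56); Ba²⁺ < Cs⁺ (both 54 e⁻, Z=56>55).
With Ba²⁺ included the full order is Ti⁴⁺ < Zr⁴⁺ < Y³⁺ < La³⁺ < Ba²⁺ < Cs⁺, so it takes position 5.

5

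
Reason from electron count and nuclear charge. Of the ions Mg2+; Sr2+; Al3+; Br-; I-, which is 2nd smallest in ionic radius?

Mg2+

Work out protons and electrons: Al3+: 10 e⁻, Z=13, Mg2+: 10 e⁻, Z=12, Sr2+: 36 e⁻, Z=38, Br-: 36 e⁻, Z=35, I-: 54 e⁻, Z=53. Al3+ < Mg2+ (isoelectronic, higher Z=13 is smaller); Mg2+ < Sr2+ (same group, 2 shells fewer); Sr2+ < Br- (isoelectronic, higher Z=38 is smaller); Br- < I- (same group, period 4 vs 5).
That gives Al3+ < Mg2+ < Sr2+ < Br- < I-. From the smallest end, number 2 is Mg2+.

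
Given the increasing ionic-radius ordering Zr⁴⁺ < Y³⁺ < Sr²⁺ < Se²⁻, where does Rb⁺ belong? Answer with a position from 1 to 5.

4

Each ion has 36 electrons. The ranking follows nuclear charge in reverse — greater Z gives a smaller radius. Zr⁴⁺ (Z=40), Y³⁺ (Z=39), Sr²⁺ (Z=38), Rb⁺ (Z=37), Se²⁻ (Z=34).
Putting Rb⁺ in gives Zr⁴⁺ < Y³⁺ < Sr²⁺ < Rb⁺ < Se²⁻; it lands at slot 4.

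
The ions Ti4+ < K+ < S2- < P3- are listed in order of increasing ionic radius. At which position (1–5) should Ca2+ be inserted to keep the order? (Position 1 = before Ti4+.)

2

Each ion has 18 electrons. The ranking follows nuclear charge in reverse — greater Z gives a smaller radius. Ti4+ (Z=22), Ca2+ (Z=20), K+ (Z=19), S2- (Z=16), P3- (Z=15).
Merged order: Ti4+ < Ca2+ < K+ < S2- < P3- — Ca2+ is number 2.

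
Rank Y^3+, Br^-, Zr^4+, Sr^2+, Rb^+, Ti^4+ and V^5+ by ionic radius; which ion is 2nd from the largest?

V^5+ has 18 e⁻ (Z=23), Ti^4+ has 18 e⁻ (Z=22), Zr^4+ has 36 e⁻ (Z=40), Y^3+ has 36 e⁻ (Z=39), Sr^2+ has 36 e⁻ (Z=38), Rb^+ has 36 e⁻ (Z=37), Br^- has 36 e⁻ (Z=35). V^5+ < Ti^4+ (isoelectronic, higher Z=23 is smaller); Ti^4+ < Zr^4+ (same group, period 4 vs 5); Zr^4+ < Y^3+ (isoelectronic, higher Z=40 is smaller); Y^3+ < Sr^2+ (isoelectronic, higher Z=39 is smaller); Sr^2+ < Rb^+ (isoelectronic, higher Z=38 is smaller); Rb^+ < Br^- (both 36 e⁻, Z=37>35).
Full ascending order: V^5+ < Ti^4+ < Zr^4+ < Y^3+ < Sr^2+ < Rb^+ < Br^-. Counting from the largest, position 2 is Rb^+.

Rb^+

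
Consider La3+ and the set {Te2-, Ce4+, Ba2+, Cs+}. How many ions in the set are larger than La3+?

3

All of these have 54 electrons (isoelectronic). With the same electron cloud, the ion with the most protons pulls it in tightest. Nuclear charges: Ce4+ (Z=58), La3+ (Z=57), Ba2+ (Z=56), Cs+ (Z=55), Te2- (Z=52). Highest Z is smallest.
Overall: Ce4+ < La3+ < Ba2+ < Cs+ < Te2-. La3+ has 1 below it and 3 above. So 3 are larger.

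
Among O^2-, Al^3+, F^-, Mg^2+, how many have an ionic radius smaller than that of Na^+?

2

Isoelectronic series (10 e⁻ each). Size is set by nuclear charge: more protons means a smaller ion. Al^3+ (Z=13), Mg^2+ (Z=12), Na^+ (Z=11), F^- (Z=9), O^2- (Z=8).
Relative to Na^+, the ions that are smaller are Al^3+, Mg^2+. Count: 2.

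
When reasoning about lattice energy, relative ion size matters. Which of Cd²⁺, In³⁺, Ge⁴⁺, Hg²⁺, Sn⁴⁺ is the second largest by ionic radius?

Electron counts and nuclear charges: Ge⁴⁺ (Z=32, 28 e⁻), Sn⁴⁺ (Z=50, 46 e⁻), In³⁺ (Z=49, 46 e⁻), Cd²⁺ (Z=48, 46 e⁻), Hg²⁺ (Z=80, 78 e⁻). Ge⁴⁺ < Sn⁴⁺ (same group, 1 shell fewer); Sn⁴⁺ < In³⁺ (isoelectronic, higher Z=50 is smaller); In³⁺ < Cd²⁺ (both 46 e⁻, Z=49>48); Cd²⁺ < Hg²⁺ (same group, 1 shell fewer).
Full ascending order: Ge⁴⁺ < Sn⁴⁺ < In³⁺ < Cd²⁺ < Hg²⁺. Counting from the largest, position 2 is Cd²⁺.

Cd²⁺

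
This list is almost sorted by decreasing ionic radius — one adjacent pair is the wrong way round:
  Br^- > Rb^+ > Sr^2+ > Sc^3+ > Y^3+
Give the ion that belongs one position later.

Compare adjacent ions: same group and charge — period 4 sits above period 5, so Sc^3+ is smaller — yet in this decreasing list Sc^3+ sits before Y^3+. Nothing else is reversed, so Sc^3+ should move one place to the right.

Sc^3+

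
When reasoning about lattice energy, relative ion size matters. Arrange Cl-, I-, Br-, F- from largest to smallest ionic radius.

I- > Br- > Cl- > F-

These ions sit in one column with identical charge. Each step down the periodic table adds a principal shell, increasing the radius.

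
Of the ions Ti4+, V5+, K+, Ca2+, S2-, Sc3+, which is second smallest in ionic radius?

Ti4+

All of these have 18 electrons (isoelectronic). With the same electron cloud, the ion with the most protons pulls it in tightest. Nuclear charges: V5+ (Z=23), Ti4+ (Z=22), Sc3+ (Z=21), Ca2+ (Z=20), K+ (Z=19), S2- (Z=16). Highest Z is smallest.
Ordering: V5+ < Ti4+ < Sc3+ < Ca2+ < K+ < S2-. The second smallest is Ti4+.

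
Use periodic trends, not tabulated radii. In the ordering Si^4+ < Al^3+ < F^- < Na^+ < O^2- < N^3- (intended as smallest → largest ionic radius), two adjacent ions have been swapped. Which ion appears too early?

Check each adjacent pair. F^- and Na^+ are reversed: Na^+ and F^- share 10 electrons; the higher nuclear charge on Na (Z=11) contracts it more, so Na^+ < F^-. No other neighbouring pair contradicts the periodic trends, so F^- is the ion listed too early.

F^-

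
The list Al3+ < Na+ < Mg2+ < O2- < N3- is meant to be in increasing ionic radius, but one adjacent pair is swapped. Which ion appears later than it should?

Mg2+

The pair Na+, Mg2+ is the wrong way round — Mg2+ and Na+ share 10 electrons; the higher nuclear charge on Mg (Z=12) contracts it more, so Mg2+ < Na+. All other adjacent pairs agree with periodic trends, so Mg2+ is the misplaced ion.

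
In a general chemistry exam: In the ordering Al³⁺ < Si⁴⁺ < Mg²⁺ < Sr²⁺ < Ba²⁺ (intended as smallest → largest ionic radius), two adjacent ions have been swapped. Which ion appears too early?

Al³⁺

Check each adjacent pair. Al³⁺ and Si⁴⁺ are reversed: Si⁴⁺ and Al³⁺ share 10 electrons; the higher nuclear charge on Si (Z=14) contracts it more, so Si⁴⁺ < Al³⁺. No other neighbouring pair contradicts the periodic trends, so Al³⁺ is the ion listed too early.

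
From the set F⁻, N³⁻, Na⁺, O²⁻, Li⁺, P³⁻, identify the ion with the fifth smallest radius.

Work out protons and electrons: Li⁺ (Z=3, 2 e⁻), Na⁺ (Z=11, 10 e⁻), F⁻ (Z=9, 10 e⁻), O²⁻ (Z=8, 10 e⁻), N³⁻ (Z=7, 10 e⁻), P³⁻ (Z=15, 18 e⁻). Li⁺ < Na⁺ (same group, 1 shell fewer); Na⁺ < F⁻ (both 10 e⁻, Z=11>9); F⁻ < O²⁻ (both 10 e⁻, Z=9>8); O²⁻ < N³⁻ (isoelectronic, higher Z=8 is smaller); N³⁻ < P³⁻ (same group, 1 shell fewer).
Full ascending order: Li⁺ < Na⁺ < F⁻ < O²⁻ < N³⁻ < P³⁻. Counting from the smallest, position 5 is N³⁻.

N³⁻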